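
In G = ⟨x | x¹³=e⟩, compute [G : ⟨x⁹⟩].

First find ord(x⁹) by computing successive powers:
  (x⁹)¹ = x⁹, (x⁹)² = x⁵, (x⁹)³ = x, (x⁹)⁴ = x¹⁰, (x⁹)⁵ = x⁶, (x⁹)⁶ = x², (x⁹)⁷ = x¹¹, (x⁹)⁸ = x⁷, (x⁹)⁹ = x³, (x⁹)¹⁰ = x¹², (x⁹)¹¹ = x⁸, (x⁹)¹² = x⁴, (x⁹)¹³ = e.
So |⟨x⁹⟩| = ord(x⁹) = 13. With |G| = 13, by Lagrange [G : ⟨x⁹⟩] = 13/13 = 1.

Answer: 1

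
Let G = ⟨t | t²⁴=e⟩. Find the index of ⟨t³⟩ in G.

First find ord(t³) by computing successive powers:
  (t³)¹ = t³, (t³)² = t⁶, (t³)³ = t⁹, (t³)⁴ = t¹², (t³)⁵ = t¹⁵, (t³)⁶ = t¹⁸, (t³)⁷ = t²¹, (t³)⁸ = e.
So |⟨t³⟩| = ord(t³) = 8. With |G| = 24, by Lagrange [G : ⟨t³⟩] = 24/8 = 3.

Answer: 3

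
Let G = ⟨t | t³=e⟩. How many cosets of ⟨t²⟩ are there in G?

First find ord(t²) by computing successive powers:
  (t²)¹ = t², (t²)² = t, (t²)³ = e.
So |⟨t²⟩| = ord(t²) = 3. With |G| = 3, by Lagrange [G : ⟨t²⟩] = 3/3 = 1.

Answer: 1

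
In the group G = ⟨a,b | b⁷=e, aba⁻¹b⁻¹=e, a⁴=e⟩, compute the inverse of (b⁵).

The order of (b⁵) is 7 (smallest k with (b⁵)ᵏ = e), so (b⁵)⁻¹ = (b⁵)⁶ = b².
Check: (b⁵) · (b²) → (b⁵) · b² = e, giving e as required.

Answer: b²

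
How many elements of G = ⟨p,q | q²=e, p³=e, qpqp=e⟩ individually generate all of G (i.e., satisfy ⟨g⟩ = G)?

⟨g⟩ = G would require ord(g) = |G| = 6, but the maximum element order in G is 3 < 6. So G is not cyclic and no single element generates it: the count is 0.

Answer: 0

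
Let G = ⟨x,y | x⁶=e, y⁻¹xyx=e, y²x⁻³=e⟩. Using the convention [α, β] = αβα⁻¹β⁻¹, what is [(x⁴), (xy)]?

[(x⁴), (xy)] = (x⁴)·(xy)·(x⁴)⁻¹·(xy)⁻¹.
  (x⁴) · (xy) = x²y⁻¹
  (x²y⁻¹) · (x²) = y⁻¹
  (y⁻¹) · (xy⁻¹) = x²

Answer: x²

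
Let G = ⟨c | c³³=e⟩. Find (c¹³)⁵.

Compute successive powers of (c¹³), reducing at each step:
  (c¹³)²: (c¹³) · c¹³ = c²⁶
  (c¹³)³: (c²⁶) · c¹³ = c⁶
  (c¹³)⁴: (c⁶) · c¹³ = c¹⁹
  (c¹³)⁵: (c¹⁹) · c¹³ = c³²

Answer: c³²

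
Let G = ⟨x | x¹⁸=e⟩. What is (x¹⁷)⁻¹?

The order of (x¹⁷) is 18 (smallest k with (x¹⁷)ᵏ = e), so (x¹⁷)⁻¹ = (x¹⁷)¹⁷ = x.
Check: (x¹⁷) · x → (x¹⁷) · x = e, giving e as required.

Answer: x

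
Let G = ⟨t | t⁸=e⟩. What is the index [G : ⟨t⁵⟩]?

First find ord(t⁵) by computing successive powers:
  (t⁵)¹ = t⁵, (t⁵)² = t², (t⁵)³ = t⁷, (t⁵)⁴ = t⁴, (t⁵)⁵ = t, (t⁵)⁶ = t⁶, (t⁵)⁷ = t³, (t⁵)⁸ = e.
So |⟨t⁵⟩| = ord(t⁵) = 8. With |G| = 8, by Lagrange [G : ⟨t⁵⟩] = 8/8 = 1.

Answer: 1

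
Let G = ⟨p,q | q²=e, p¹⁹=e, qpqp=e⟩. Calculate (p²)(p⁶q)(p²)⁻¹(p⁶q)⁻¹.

[(p²), (p⁶q)] = (p²)·(p⁶q)·(p²)⁻¹·(p⁶q)⁻¹.
  (p²) · (p⁶q) = p⁸q
  (p⁸q) · (p¹⁷) = p¹⁰q
  (p¹⁰q) · (p⁶q) = p⁴

Answer: p⁴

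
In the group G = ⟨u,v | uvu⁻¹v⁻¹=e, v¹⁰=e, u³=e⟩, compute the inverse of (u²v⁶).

The order of (u²v⁶) is 15 (smallest k with (u²v⁶)ᵏ = e), so (u²v⁶)⁻¹ = (u²v⁶)¹⁴ = uv⁴.
Check: (u²v⁶) · (uv⁴) → (u²v⁶) · u = v⁶;   (v⁶) · v⁴ = e, giving e as required.

Answer: uv⁴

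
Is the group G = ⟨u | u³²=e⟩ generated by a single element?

|G| = 32. The element u has order 32 (its powers give 32 distinct elements), so ⟨u⟩ = G and G is cyclic.

Answer: Yes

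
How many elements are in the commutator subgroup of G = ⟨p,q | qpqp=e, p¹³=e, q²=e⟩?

G' = [G, G] is generated by all commutators. The generator-pair commutators are: [p, q] = p².
The subgroup they normally generate is {e, p, p², p³, p⁴, p⁵, p⁶, p⁷, p⁸, p⁹, p¹⁰, p¹¹, p¹²}, of order 13.
Check: |G/G'| = 26/13 = 2 is the order of the abelianisation.

Answer: 13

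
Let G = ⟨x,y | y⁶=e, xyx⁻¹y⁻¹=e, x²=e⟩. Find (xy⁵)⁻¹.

The order of (xy⁵) is 6 (smallest k with (xy⁵)ᵏ = e), so (xy⁵)⁻¹ = (xy⁵)⁵ = xy.
Check: (xy⁵) · (xy) → (xy⁵) · x = y⁵;   (y⁵) · y = e, giving e as required.

Answer: xy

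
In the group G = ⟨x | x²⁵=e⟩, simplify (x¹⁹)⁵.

Compute successive powers of (x¹⁹), reducing at each step:
  (x¹⁹)²: (x¹⁹) · x¹⁹ = x¹³
  (x¹⁹)³: (x¹³) · x¹⁹ = x⁷
  (x¹⁹)⁴: (x⁷) · x¹⁹ = x
  (x¹⁹)⁵: x · x¹⁹ = x²⁰

Answer: x²⁰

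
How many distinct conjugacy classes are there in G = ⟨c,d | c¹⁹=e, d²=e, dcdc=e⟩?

The conjugacy classes (representative and size) are:
  [e] (size 1), [c¹⁸] (size 2), [c²] (size 2), [c¹⁶] (size 2), [c⁴] (size 2), [c¹⁴] (size 2), [c¹³] (size 2), [c¹²] (size 2), [c⁸] (size 2), [c⁹] (size 2), [d] (size 19).
Class equation: 1 + 2 + 2 + 2 + 2 + 2 + 2 + 2 + 2 + 2 + 19 = 38 = |G|. So G has 11 conjugacy classes.

Answer: 11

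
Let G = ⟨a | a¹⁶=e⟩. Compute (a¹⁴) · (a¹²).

Compute (a¹⁴) · (a¹²) by multiplying left to right and reducing via the relations at each step:
  (a¹⁴) · a¹² = a¹⁰

Answer: a¹⁰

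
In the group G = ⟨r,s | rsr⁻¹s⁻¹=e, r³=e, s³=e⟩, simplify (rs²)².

Compute successive powers of (rs²), reducing at each step:
  (rs²)²: (rs²) · r = r²s²;   (r²s²) · s² = r²s

Answer: r²s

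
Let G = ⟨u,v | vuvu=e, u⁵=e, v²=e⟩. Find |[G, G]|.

G' = [G, G] is generated by all commutators. The generator-pair commutators are: [u, v] = u².
The subgroup they normally generate is {e, u, u², u³, u⁴}, of order 5.
Check: |G/G'| = 10/5 = 2 is the order of the abelianisation.

Answer: 5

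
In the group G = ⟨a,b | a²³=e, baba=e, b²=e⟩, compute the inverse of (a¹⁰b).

The order of (a¹⁰b) is 2 (smallest k with (a¹⁰b)ᵏ = e), so (a¹⁰b)⁻¹ = (a¹⁰b)¹ = a¹⁰b.
Check: (a¹⁰b) · (a¹⁰b) → (a¹⁰b) · a¹⁰ = b;   b · b = e, giving e as required.

Answer: a¹⁰b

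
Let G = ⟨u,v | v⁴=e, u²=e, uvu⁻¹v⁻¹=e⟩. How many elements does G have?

Enumerate words in the generators, reducing via the relations: the distinct elements are
  {e, u, v, uv, v², v³, uv², uv³}.
No further products give new elements, so |G| = 8.

Answer: 8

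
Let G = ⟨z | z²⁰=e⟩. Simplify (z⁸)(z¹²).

Compute (z⁸) · (z¹²) by multiplying left to right and reducing via the relations at each step:
  (z⁸) · z¹² = e

Answer: e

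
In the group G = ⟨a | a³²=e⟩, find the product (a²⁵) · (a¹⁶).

Compute (a²⁵) · (a¹⁶) by multiplying left to right and reducing via the relations at each step:
  (a²⁵) · a¹⁶ = a⁹

Answer: a⁹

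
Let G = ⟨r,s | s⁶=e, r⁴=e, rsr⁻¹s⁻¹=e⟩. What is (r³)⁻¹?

The order of (r³) is 4 (smallest k with (r³)ᵏ = e), so (r³)⁻¹ = (r³)³ = r.
Check: (r³) · r → (r³) · r = e, giving e as required.

Answer: r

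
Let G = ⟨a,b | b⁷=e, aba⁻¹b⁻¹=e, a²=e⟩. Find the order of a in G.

Compute successive powers until reaching e:
  a¹ = a, a² = e.
The smallest positive k with aᵏ = e is 2.

Answer: 2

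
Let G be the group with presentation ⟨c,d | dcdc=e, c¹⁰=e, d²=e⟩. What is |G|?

Enumerate words in the generators, reducing via the relations: the distinct elements are
  {c, d, e, cd, c², c³, c⁴, c⁵, c⁶, c⁷, c⁸, c⁹, c²d, c³d, c⁴d, c⁵d, c⁶d, c⁷d, c⁸d, c⁹d}.
No further products give new elements, so |G| = 20.

Answer: 20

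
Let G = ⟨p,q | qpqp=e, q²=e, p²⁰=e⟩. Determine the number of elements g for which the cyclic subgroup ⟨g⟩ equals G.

⟨g⟩ = G would require ord(g) = |G| = 40, but the maximum element order in G is 20 < 40. So G is not cyclic and no single element generates it: the count is 0.

Answer: 0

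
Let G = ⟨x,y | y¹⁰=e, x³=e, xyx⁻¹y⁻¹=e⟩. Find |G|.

Enumerate words in the generators, reducing via the relations: the distinct elements are
  {e, x, y, xy, x², y², y³, y⁴, y⁵, y⁶, y⁷, y⁸, y⁹, xy², xy³, xy⁴, xy⁵, xy⁶, xy⁷, xy⁸, xy⁹, x²y, x²y², x²y³, x²y⁴, x²y⁵, x²y⁶, x²y⁷, x²y⁸, x²y⁹}.
No further products give new elements, so |G| = 30.

Answer: 30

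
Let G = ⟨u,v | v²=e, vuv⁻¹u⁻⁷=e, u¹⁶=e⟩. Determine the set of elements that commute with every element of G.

An element z ∈ Z(G) iff z commutes with every generator.
For example u⁸ is central: (u⁸)·u = u⁹ = u·(u⁸); (u⁸)·v = u⁸v = v·(u⁸).
Whereas u ∉ Z(G) since u·v = uv ≠ u⁷v = v·u.
Checking each of the 32 elements this way gives Z(G) = {e, u⁸}, of order 2.

Answer: {e, u⁸}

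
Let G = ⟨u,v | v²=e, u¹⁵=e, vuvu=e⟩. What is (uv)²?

Compute successive powers of (uv), reducing at each step:
  (uv)²: (uv) · u = v;   v · v = e

Answer: e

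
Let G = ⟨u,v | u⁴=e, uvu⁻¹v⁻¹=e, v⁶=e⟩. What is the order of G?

Enumerate words in the generators, reducing via the relations: the distinct elements are
  {e, u, v, uv, u², u³, v², v³, v⁴, v⁵, uv², uv³, uv⁴, uv⁵, u²v, u³v, u²v², u²v³, u²v⁴, u²v⁵, u³v², u³v³, u³v⁴, u³v⁵}.
No further products give new elements, so |G| = 24.

Answer: 24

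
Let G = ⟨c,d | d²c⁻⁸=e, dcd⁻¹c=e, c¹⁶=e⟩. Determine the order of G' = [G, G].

G' = [G, G] is generated by all commutators. The generator-pair commutators are: [c, d] = c².
The subgroup they normally generate is {e, c², c⁴, c⁶, c⁸, c¹⁰, c¹², c¹⁴}, of order 8.
Check: |G/G'| = 32/8 = 4 is the order of the abelianisation.

Answer: 8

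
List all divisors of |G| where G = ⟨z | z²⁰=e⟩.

|G| = 20 = 2² · 5. By Lagrange's theorem the order of any subgroup divides 20; the divisors of 20 are 1, 2, 4, 5, 10, 20.

Answer: 1, 2, 4, 5, 10, 20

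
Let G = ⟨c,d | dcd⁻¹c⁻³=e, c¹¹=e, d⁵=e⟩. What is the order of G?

Enumerate words in the generators, reducing via the relations: the distinct elements are
  {c, d, e, cd, c², c³, c⁴, c⁵, c⁶, c⁷, c⁸, c⁹, d², d³, d⁴, cd², cd³, cd⁴, c²d, c³d, c¹⁰, c⁴d, c⁵d, c⁶d, c⁷d, c⁸d, c⁹d, c²d², c²d³, c²d⁴, c³d², c³d³, c³d⁴, c¹⁰d, c⁴d², c⁴d³, c⁴d⁴, c⁵d², c⁵d³, c⁵d⁴, c⁶d², c⁶d³, c⁶d⁴, c⁷d², c⁷d³, c⁷d⁴, c⁸d², c⁸d³, c⁸d⁴, c⁹d², c⁹d³, c⁹d⁴, c¹⁰d², c¹⁰d³, c¹⁰d⁴}.
No further products give new elements, so |G| = 55.

Answer: 55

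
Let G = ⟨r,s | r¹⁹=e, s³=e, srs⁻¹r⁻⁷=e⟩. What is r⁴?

Compute successive powers of r, reducing at each step:
  r²: r · r = r²
  r³: (r²) · r = r³
  r⁴: (r³) · r = r⁴

Answer: r⁴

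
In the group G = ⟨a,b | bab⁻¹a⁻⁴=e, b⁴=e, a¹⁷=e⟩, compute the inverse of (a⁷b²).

The order of (a⁷b²) is 2 (smallest k with (a⁷b²)ᵏ = e), so (a⁷b²)⁻¹ = (a⁷b²)¹ = a⁷b².
Check: (a⁷b²) · (a⁷b²) → (a⁷b²) · a⁷ = b²;   (b²) · b² = e, giving e as required.

Answer: a⁷b²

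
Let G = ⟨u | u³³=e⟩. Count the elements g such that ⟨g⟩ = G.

G is cyclic of order 33. An element generates G iff its order is 33, and a cyclic group of order 33 has exactly φ(33) = 20 such elements.

Answer: 20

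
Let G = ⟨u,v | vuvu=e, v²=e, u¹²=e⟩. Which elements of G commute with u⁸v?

⟨u⁸v⟩ ⊆ C_G(u⁸v) since powers of u⁸v commute with u⁸v; so |C_G(u⁸v)| ≥ |⟨u⁸v⟩| = 2.
By orbit–stabilizer, |C_G(u⁸v)| = |G| / |conj. class of u⁸v| = 24 / 6 = 4.
The 4 elements commuting with u⁸v are {e, u⁶, u²v, u⁸v}.

Answer: {e, u⁶, u²v, u⁸v}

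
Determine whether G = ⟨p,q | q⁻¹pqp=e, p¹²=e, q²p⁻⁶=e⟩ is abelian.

p·q = pq but q·p = p⁵q⁻¹, so p·q ≠ q·p and G is not abelian.

Answer: No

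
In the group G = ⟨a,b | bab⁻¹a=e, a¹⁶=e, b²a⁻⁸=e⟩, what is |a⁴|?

Compute successive powers until reaching e:
  (a⁴)¹ = a⁴, (a⁴)² = a⁸, (a⁴)³ = a¹², (a⁴)⁴ = e.
The smallest positive k with (a⁴)ᵏ = e is 4.

Answer: 4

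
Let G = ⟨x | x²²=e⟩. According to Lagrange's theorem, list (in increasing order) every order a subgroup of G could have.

|G| = 22 = 2 · 11. By Lagrange's theorem the order of any subgroup divides 22; the divisors of 22 are 1, 2, 11, 22.

Answer: 1, 2, 11, 22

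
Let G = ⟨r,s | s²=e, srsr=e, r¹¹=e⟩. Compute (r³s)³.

Compute successive powers of (r³s), reducing at each step:
  (r³s)²: (r³s) · r³ = s;   s · s = e
  (r³s)³: e · r³ = r³;   (r³) · s = r³s

Answer: r³s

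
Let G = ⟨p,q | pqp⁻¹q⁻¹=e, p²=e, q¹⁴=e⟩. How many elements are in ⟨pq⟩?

|⟨pq⟩| equals the order of pq. Compute successive powers until reaching e:
  (pq)¹ = pq, (pq)² = q², (pq)³ = pq³, (pq)⁴ = q⁴, (pq)⁵ = pq⁵, (pq)⁶ = q⁶, (pq)⁷ = pq⁷, (pq)⁸ = q⁸, (pq)⁹ = pq⁹, (pq)¹⁰ = q¹⁰, (pq)¹¹ = pq¹¹, (pq)¹² = q¹², (pq)¹³ = pq¹³, (pq)¹⁴ = e.
The smallest positive k with (pq)ᵏ = e is 14, so |⟨pq⟩| = 14.

Answer: 14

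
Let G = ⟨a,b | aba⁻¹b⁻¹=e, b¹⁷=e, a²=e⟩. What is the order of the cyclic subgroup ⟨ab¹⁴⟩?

|⟨ab¹⁴⟩| equals the order of ab¹⁴. Compute successive powers until reaching e:
  (ab¹⁴)¹ = ab¹⁴, (ab¹⁴)² = b¹¹, (ab¹⁴)³ = ab⁸, (ab¹⁴)⁴ = b⁵, (ab¹⁴)⁵ = ab², (ab¹⁴)⁶ = b¹⁶, (ab¹⁴)⁷ = ab¹³, (ab¹⁴)⁸ = b¹⁰, (ab¹⁴)⁹ = ab⁷, (ab¹⁴)¹⁰ = b⁴, (ab¹⁴)¹¹ = ab, (ab¹⁴)¹² = b¹⁵, (ab¹⁴)¹³ = ab¹², (ab¹⁴)¹⁴ = b⁹, (ab¹⁴)¹⁵ = ab⁶, (ab¹⁴)¹⁶ = b³, (ab¹⁴)¹⁷ = a, (ab¹⁴)¹⁸ = b¹⁴, (ab¹⁴)¹⁹ = ab¹¹, (ab¹⁴)²⁰ = b⁸, (ab¹⁴)²¹ = ab⁵, (ab¹⁴)²² = b², (ab¹⁴)²³ = ab¹⁶, (ab¹⁴)²⁴ = b¹³, (ab¹⁴)²⁵ = ab¹⁰, (ab¹⁴)²⁶ = b⁷, (ab¹⁴)²⁷ = ab⁴, (ab¹⁴)²⁸ = b, (ab¹⁴)²⁹ = ab¹⁵, (ab¹⁴)³⁰ = b¹², (ab¹⁴)³¹ = ab⁹, (ab¹⁴)³² = b⁶, (ab¹⁴)³³ = ab³, (ab¹⁴)³⁴ = e.
The smallest positive k with (ab¹⁴)ᵏ = e is 34, so |⟨ab¹⁴⟩| = 34.

Answer: 34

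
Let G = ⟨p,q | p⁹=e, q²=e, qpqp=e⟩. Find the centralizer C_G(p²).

⟨p²⟩ ⊆ C_G(p²) since powers of p² commute with p²; so |C_G(p²)| ≥ |⟨p²⟩| = 9.
By orbit–stabilizer, |C_G(p²)| = |G| / |conj. class of p²| = 18 / 2 = 9.
The 9 elements commuting with p² are {e, p, p², p³, p⁴, p⁵, p⁶, p⁷, p⁸}.

Answer: {e, p, p², p³, p⁴, p⁵, p⁶, p⁷, p⁸}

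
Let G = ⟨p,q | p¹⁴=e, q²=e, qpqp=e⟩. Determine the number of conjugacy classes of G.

The conjugacy classes (representative and size) are:
  [e] (size 1), [p¹³] (size 2), [p²] (size 2), [p³] (size 2), [p¹⁰] (size 2), [p⁵] (size 2), [p⁸] (size 2), [p⁷] (size 1), [p⁶q] (size 7), [p⁹q] (size 7).
Class equation: 1 + 2 + 2 + 2 + 2 + 2 + 2 + 1 + 7 + 7 = 28 = |G|. So G has 10 conjugacy classes.

Answer: 10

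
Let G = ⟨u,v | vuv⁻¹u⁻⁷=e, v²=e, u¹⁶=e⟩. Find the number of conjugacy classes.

The conjugacy classes (representative and size) are:
  [e] (size 1), [u] (size 2), [u¹⁴] (size 2), [u³] (size 2), [u⁴] (size 2), [u¹⁰] (size 2), [u⁸] (size 1), [u⁹] (size 2), [u¹¹] (size 2), [u¹⁰v] (size 8), [uv] (size 8).
Class equation: 1 + 2 + 2 + 2 + 2 + 2 + 1 + 2 + 2 + 8 + 8 = 32 = |G|. So G has 11 conjugacy classes.

Answer: 11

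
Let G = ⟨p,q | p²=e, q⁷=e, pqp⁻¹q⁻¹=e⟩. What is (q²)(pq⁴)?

Compute (q²) · (pq⁴) by multiplying left to right and reducing via the relations at each step:
  (q²) · p = pq²
  (pq²) · q⁴ = pq⁶

Answer: pq⁶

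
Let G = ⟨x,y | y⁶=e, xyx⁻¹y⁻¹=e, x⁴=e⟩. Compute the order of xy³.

Compute successive powers until reaching e:
  (xy³)¹ = xy³, (xy³)² = x², (xy³)³ = x³y³, (xy³)⁴ = e.
The smallest positive k with (xy³)ᵏ = e is 4.

Answer: 4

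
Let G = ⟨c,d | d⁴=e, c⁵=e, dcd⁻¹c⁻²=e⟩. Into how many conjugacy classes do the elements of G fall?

The conjugacy classes (representative and size) are:
  [e] (size 1), [c⁴] (size 4), [c²d] (size 5), [d²] (size 5), [c³d³] (size 5).
Class equation: 1 + 4 + 5 + 5 + 5 = 20 = |G|. So G has 5 conjugacy classes.

Answer: 5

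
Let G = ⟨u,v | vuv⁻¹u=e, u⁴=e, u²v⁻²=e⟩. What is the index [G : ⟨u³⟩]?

First find ord(u³) by computing successive powers:
  (u³)¹ = u³, (u³)² = u², (u³)³ = u, (u³)⁴ = e.
So |⟨u³⟩| = ord(u³) = 4. With |G| = 8, by Lagrange [G : ⟨u³⟩] = 8/4 = 2.

Answer: 2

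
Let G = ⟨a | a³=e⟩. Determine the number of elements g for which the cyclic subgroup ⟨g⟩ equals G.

G is cyclic of order 3. An element generates G iff its order is 3, and a cyclic group of order 3 has exactly φ(3) = 2 such elements.

Answer: 2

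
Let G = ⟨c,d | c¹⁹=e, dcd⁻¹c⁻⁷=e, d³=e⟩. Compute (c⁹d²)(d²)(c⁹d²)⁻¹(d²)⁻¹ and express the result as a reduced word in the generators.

[(c⁹d²), (d²)] = (c⁹d²)·(d²)·(c⁹d²)⁻¹·(d²)⁻¹.
  (c⁹d²) · (d²) = c⁹d
  (c⁹d) · (c¹³d) = c⁵d²
  (c⁵d²) · d = c⁵

Answer: c⁵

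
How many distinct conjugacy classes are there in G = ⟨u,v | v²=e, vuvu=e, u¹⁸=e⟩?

The conjugacy classes (representative and size) are:
  [e] (size 1), [u] (size 2), [u²] (size 2), [u³] (size 2), [u¹⁴] (size 2), [u⁵] (size 2), [u¹²] (size 2), [u⁷] (size 2), [u¹⁰] (size 2), [u⁹] (size 1), [u¹⁰v] (size 9), [uv] (size 9).
Class equation: 1 + 2 + 2 + 2 + 2 + 2 + 2 + 2 + 2 + 1 + 9 + 9 = 36 = |G|. So G has 12 conjugacy classes.

Answer: 12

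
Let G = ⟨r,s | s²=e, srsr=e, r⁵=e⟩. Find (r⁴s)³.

Compute successive powers of (r⁴s), reducing at each step:
  (r⁴s)²: (r⁴s) · r⁴ = s;   s · s = e
  (r⁴s)³: e · r⁴ = r⁴;   (r⁴) · s = r⁴s

Answer: r⁴s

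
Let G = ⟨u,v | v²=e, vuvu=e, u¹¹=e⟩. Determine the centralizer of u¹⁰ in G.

⟨u¹⁰⟩ ⊆ C_G(u¹⁰) since powers of u¹⁰ commute with u¹⁰; so |C_G(u¹⁰)| ≥ |⟨u¹⁰⟩| = 11.
By orbit–stabilizer, |C_G(u¹⁰)| = |G| / |conj. class of u¹⁰| = 22 / 2 = 11.
The 11 elements commuting with u¹⁰ are {e, u, u², u³, u⁴, u⁵, u⁶, u⁷, u⁸, u⁹, u¹⁰}.

Answer: {e, u, u², u³, u⁴, u⁵, u⁶, u⁷, u⁸, u⁹, u¹⁰}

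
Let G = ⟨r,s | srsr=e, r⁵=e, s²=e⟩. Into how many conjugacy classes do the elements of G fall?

The conjugacy classes (representative and size) are:
  [e] (size 1), [r] (size 2), [r²] (size 2), [s] (size 5).
Class equation: 1 + 2 + 2 + 5 = 10 = |G|. So G has 4 conjugacy classes.

Answer: 4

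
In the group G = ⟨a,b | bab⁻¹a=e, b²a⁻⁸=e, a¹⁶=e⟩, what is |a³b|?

Compute successive powers until reaching e:
  (a³b)¹ = a³b, (a³b)² = a⁸, (a³b)³ = a³b⁻¹, (a³b)⁴ = e.
The smallest positive k with (a³b)ᵏ = e is 4.

Answer: 4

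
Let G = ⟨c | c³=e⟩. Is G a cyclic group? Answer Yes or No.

|G| = 3. The element c has order 3 (its powers give 3 distinct elements), so ⟨c⟩ = G and G is cyclic.

Answer: Yes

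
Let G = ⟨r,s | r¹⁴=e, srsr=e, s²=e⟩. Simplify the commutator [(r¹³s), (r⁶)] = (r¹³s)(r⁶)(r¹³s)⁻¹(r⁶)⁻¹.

[(r¹³s), (r⁶)] = (r¹³s)·(r⁶)·(r¹³s)⁻¹·(r⁶)⁻¹.
  (r¹³s) · (r⁶) = r⁷s
  (r⁷s) · (r¹³s) = r⁸
  (r⁸) · (r⁸) = r²

Answer: r²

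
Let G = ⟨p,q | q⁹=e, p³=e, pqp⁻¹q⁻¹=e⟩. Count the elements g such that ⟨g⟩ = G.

⟨g⟩ = G would require ord(g) = |G| = 27, but the maximum element order in G is 9 < 27. So G is not cyclic and no single element generates it: the count is 0.

Answer: 0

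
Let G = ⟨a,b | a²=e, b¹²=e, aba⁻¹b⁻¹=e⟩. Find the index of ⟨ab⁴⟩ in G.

First find ord(ab⁴) by computing successive powers:
  (ab⁴)¹ = ab⁴, (ab⁴)² = b⁸, (ab⁴)³ = a, (ab⁴)⁴ = b⁴, (ab⁴)⁵ = ab⁸, (ab⁴)⁶ = e.
So |⟨ab⁴⟩| = ord(ab⁴) = 6. With |G| = 24, by Lagrange [G : ⟨ab⁴⟩] = 24/6 = 4.

Answer: 4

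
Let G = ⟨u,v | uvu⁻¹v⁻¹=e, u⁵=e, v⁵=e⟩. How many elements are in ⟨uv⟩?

|⟨uv⟩| equals the order of uv. Compute successive powers until reaching e:
  (uv)¹ = uv, (uv)² = u²v², (uv)³ = u³v³, (uv)⁴ = u⁴v⁴, (uv)⁵ = e.
The smallest positive k with (uv)ᵏ = e is 5, so |⟨uv⟩| = 5.

Answer: 5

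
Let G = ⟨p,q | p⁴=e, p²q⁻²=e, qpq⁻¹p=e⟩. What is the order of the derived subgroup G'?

G' = [G, G] is generated by all commutators. The generator-pair commutators are: [p, q] = p².
The subgroup they normally generate is {e, p²}, of order 2.
Check: |G/G'| = 8/2 = 4 is the order of the abelianisation.

Answer: 2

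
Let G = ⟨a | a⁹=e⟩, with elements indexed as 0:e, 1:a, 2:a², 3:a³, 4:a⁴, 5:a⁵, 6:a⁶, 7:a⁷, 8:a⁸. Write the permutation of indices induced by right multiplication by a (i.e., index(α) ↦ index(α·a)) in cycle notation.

(0 1 2 3 4 5 6 7 8)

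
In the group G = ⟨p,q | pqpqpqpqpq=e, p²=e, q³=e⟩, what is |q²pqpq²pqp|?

Compute successive powers until reaching e:
  (q²pqpq²pqp)¹ = q²pqpq²pqp, (q²pqpq²pqp)² = pq²pq, (q²pqpq²pqp)³ = q²pqp, (q²pqpq²pqp)⁴ = pq²pqpq²pq, (q²pqpq²pqp)⁵ = e.
The smallest positive k with (q²pqpq²pqp)ᵏ = e is 5.

Answer: 5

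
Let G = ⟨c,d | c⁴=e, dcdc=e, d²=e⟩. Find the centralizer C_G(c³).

⟨c³⟩ ⊆ C_G(c³) since powers of c³ commute with c³; so |C_G(c³)| ≥ |⟨c³⟩| = 4.
By orbit–stabilizer, |C_G(c³)| = |G| / |conj. class of c³| = 8 / 2 = 4.
The 4 elements commuting with c³ are {e, c, c², c³}.

Answer: {e, c, c², c³}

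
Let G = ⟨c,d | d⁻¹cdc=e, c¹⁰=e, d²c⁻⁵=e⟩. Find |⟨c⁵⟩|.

|⟨c⁵⟩| equals the order of c⁵. Compute successive powers until reaching e:
  (c⁵)¹ = c⁵, (c⁵)² = e.
The smallest positive k with (c⁵)ᵏ = e is 2, so |⟨c⁵⟩| = 2.

Answer: 2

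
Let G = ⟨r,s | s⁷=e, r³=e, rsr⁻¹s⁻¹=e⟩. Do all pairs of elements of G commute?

Each pair of generators commutes: r·s = rs = s·r. Since the generators pairwise commute, every element of G commutes with every other, so G is abelian.

Answer: Yes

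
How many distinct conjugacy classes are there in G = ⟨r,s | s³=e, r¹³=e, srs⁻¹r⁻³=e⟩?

The conjugacy classes (representative and size) are:
  [e] (size 1), [r] (size 3), [r⁵] (size 3), [r¹⁰] (size 3), [r⁸] (size 3), [r¹⁰s] (size 13), [r⁷s²] (size 13).
Class equation: 1 + 3 + 3 + 3 + 3 + 13 + 13 = 39 = |G|. So G has 7 conjugacy classes.

Answer: 7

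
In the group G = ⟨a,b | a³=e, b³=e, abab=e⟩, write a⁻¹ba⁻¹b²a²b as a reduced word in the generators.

Multiply left to right, reducing at each step:
  (a²) · b = a²b
  (a²b) · a⁻¹ = ab²a
  (ab²a) · b² = ba²
  (ba²) · a² = a²b²
  (a²b²) · b = a²

Answer: a²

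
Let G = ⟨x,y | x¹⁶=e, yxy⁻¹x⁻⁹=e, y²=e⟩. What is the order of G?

Enumerate words in the generators, reducing via the relations: the distinct elements are
  {e, x, y, xy, x², x³, x⁴, x⁵, x⁶, x⁷, x⁸, x⁹, x²y, x³y, x¹², x¹³, x¹¹, x¹⁰, x¹⁴, x¹⁵, x⁴y, x⁵y, x⁶y, x⁷y, x⁸y, x⁹y, x¹²y, x¹³y, x¹¹y, x¹⁰y, x¹⁴y, x¹⁵y}.
No further products give new elements, so |G| = 32.

Answer: 32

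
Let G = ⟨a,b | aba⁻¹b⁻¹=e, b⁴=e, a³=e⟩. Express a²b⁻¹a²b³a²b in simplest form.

Multiply left to right, reducing at each step:
  (a²) · b⁻¹ = a²b³
  (a²b³) · a² = ab³
  (ab³) · b³ = ab²
  (ab²) · a² = b²
  (b²) · b = b³

Answer: b³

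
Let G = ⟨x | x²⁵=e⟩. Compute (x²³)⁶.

Compute successive powers of (x²³), reducing at each step:
  (x²³)²: (x²³) · x²³ = x²¹
  (x²³)³: (x²¹) · x²³ = x¹⁹
  (x²³)⁴: (x¹⁹) · x²³ = x¹⁷
  (x²³)⁵: (x¹⁷) · x²³ = x¹⁵
  (x²³)⁶: (x¹⁵) · x²³ = x¹³

Answer: x¹³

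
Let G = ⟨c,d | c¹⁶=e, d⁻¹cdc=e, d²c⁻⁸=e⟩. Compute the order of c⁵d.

Compute successive powers until reaching e:
  (c⁵d)¹ = c⁵d, (c⁵d)² = c⁸, (c⁵d)³ = c⁵d⁻¹, (c⁵d)⁴ = e.
The smallest positive k with (c⁵d)ᵏ = e is 4.

Answer: 4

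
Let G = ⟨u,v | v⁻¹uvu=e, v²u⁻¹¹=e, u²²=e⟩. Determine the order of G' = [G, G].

G' = [G, G] is generated by all commutators. The generator-pair commutators are: [u, v] = u².
The subgroup they normally generate is {e, u², u⁴, u⁶, u⁸, u¹⁰, u¹², u¹⁴, u¹⁶, u¹⁸, u²⁰}, of order 11.
Check: |G/G'| = 44/11 = 4 is the order of the abelianisation.

Answer: 11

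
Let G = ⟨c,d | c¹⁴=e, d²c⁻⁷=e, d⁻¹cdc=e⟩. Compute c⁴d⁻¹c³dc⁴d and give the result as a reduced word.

Multiply left to right, reducing at each step:
  (c⁴) · d⁻¹ = c⁴d⁻¹
  (c⁴d⁻¹) · c³ = cd⁻¹
  (cd⁻¹) · d = c
  c · c⁴ = c⁵
  (c⁵) · d = c⁵d

Answer: c⁵d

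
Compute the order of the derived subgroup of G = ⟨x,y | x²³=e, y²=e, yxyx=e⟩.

G' = [G, G] is generated by all commutators. The generator-pair commutators are: [x, y] = x².
The subgroup they normally generate is {e, x, x², x³, x⁴, x⁵, x⁶, x⁷, x⁸, x⁹, x¹⁰, x¹¹, x¹², x¹³, x¹⁴, x¹⁵, x¹⁶, x¹⁷, x¹⁸, x¹⁹, x²⁰, x²¹, x²²}, of order 23.
Check: |G/G'| = 46/23 = 2 is the order of the abelianisation.

Answer: 23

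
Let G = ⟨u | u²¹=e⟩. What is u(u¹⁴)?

Compute u · (u¹⁴) by multiplying left to right and reducing via the relations at each step:
  u · u¹⁴ = u¹⁵

Answer: u¹⁵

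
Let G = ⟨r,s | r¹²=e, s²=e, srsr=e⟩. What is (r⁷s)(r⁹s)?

Compute (r⁷s) · (r⁹s) by multiplying left to right and reducing via the relations at each step:
  (r⁷s) · r⁹ = r¹⁰s
  (r¹⁰s) · s = r¹⁰

Answer: r¹⁰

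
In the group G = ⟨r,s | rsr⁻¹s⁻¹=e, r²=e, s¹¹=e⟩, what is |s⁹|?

Compute successive powers until reaching e:
  (s⁹)¹ = s⁹, (s⁹)² = s⁷, (s⁹)³ = s⁵, (s⁹)⁴ = s³, (s⁹)⁵ = s, (s⁹)⁶ = s¹⁰, (s⁹)⁷ = s⁸, (s⁹)⁸ = s⁶, (s⁹)⁹ = s⁴, (s⁹)¹⁰ = s², (s⁹)¹¹ = e.
The smallest positive k with (s⁹)ᵏ = e is 11.

Answer: 11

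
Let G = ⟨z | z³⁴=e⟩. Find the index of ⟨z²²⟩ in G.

First find ord(z²²) by computing successive powers:
  (z²²)¹ = z²², (z²²)² = z¹⁰, (z²²)³ = z³², (z²²)⁴ = z²⁰, (z²²)⁵ = z⁸, (z²²)⁶ = z³⁰, (z²²)⁷ = z¹⁸, (z²²)⁸ = z⁶, (z²²)⁹ = z²⁸, (z²²)¹⁰ = z¹⁶, (z²²)¹¹ = z⁴, (z²²)¹² = z²⁶, (z²²)¹³ = z¹⁴, (z²²)¹⁴ = z², (z²²)¹⁵ = z²⁴, (z²²)¹⁶ = z¹², (z²²)¹⁷ = e.
So |⟨z²²⟩| = ord(z²²) = 17. With |G| = 34, by Lagrange [G : ⟨z²²⟩] = 34/17 = 2.

Answer: 2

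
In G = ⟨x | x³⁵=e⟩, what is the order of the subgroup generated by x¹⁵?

|⟨x¹⁵⟩| equals the order of x¹⁵. Compute successive powers until reaching e:
  (x¹⁵)¹ = x¹⁵, (x¹⁵)² = x³⁰, (x¹⁵)³ = x¹⁰, (x¹⁵)⁴ = x²⁵, (x¹⁵)⁵ = x⁵, (x¹⁵)⁶ = x²⁰, (x¹⁵)⁷ = e.
The smallest positive k with (x¹⁵)ᵏ = e is 7, so |⟨x¹⁵⟩| = 7.

Answer: 7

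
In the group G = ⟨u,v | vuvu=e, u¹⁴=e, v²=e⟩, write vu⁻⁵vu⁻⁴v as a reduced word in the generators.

Multiply left to right, reducing at each step:
  v · u⁻⁵ = u⁵v
  (u⁵v) · v = u⁵
  (u⁵) · u⁻⁴ = u
  u · v = uv

Answer: uv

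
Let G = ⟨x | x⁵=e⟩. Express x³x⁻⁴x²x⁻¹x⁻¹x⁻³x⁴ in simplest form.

Multiply left to right, reducing at each step:
  (x³) · x⁻⁴ = x⁴
  (x⁴) · x² = x
  x · x⁻¹ = e
  e · x⁻¹ = x⁴
  (x⁴) · x⁻³ = x
  x · x⁴ = e

Answer: e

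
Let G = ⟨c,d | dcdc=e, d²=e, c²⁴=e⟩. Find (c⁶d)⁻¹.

The order of (c⁶d) is 2 (smallest k with (c⁶d)ᵏ = e), so (c⁶d)⁻¹ = (c⁶d)¹ = c⁶d.
Check: (c⁶d) · (c⁶d) → (c⁶d) · c⁶ = d;   d · d = e, giving e as required.

Answer: c⁶d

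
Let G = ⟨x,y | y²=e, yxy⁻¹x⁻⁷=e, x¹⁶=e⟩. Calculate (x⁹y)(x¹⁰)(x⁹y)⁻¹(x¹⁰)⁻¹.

[(x⁹y), (x¹⁰)] = (x⁹y)·(x¹⁰)·(x⁹y)⁻¹·(x¹⁰)⁻¹.
  (x⁹y) · (x¹⁰) = x¹⁵y
  (x¹⁵y) · (xy) = x⁶
  (x⁶) · (x⁶) = x¹²

Answer: x¹²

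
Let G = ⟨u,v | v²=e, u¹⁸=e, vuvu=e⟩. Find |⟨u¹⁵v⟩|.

|⟨u¹⁵v⟩| equals the order of u¹⁵v. Compute successive powers until reaching e:
  (u¹⁵v)¹ = u¹⁵v, (u¹⁵v)² = e.
The smallest positive k with (u¹⁵v)ᵏ = e is 2, so |⟨u¹⁵v⟩| = 2.

Answer: 2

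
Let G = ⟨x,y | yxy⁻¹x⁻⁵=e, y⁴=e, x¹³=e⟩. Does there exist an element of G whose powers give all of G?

Every cyclic group is abelian. But x·y = xy while y·x = x⁵y, so x·y ≠ y·x and G is not abelian. Hence G is not cyclic.

Answer: No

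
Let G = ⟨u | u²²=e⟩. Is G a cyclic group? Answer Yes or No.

|G| = 22. The element u has order 22 (its powers give 22 distinct elements), so ⟨u⟩ = G and G is cyclic.

Answer: Yes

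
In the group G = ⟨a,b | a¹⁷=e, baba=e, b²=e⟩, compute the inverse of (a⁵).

The order of (a⁵) is 17 (smallest k with (a⁵)ᵏ = e), so (a⁵)⁻¹ = (a⁵)¹⁶ = a¹².
Check: (a⁵) · (a¹²) → (a⁵) · a¹² = e, giving e as required.

Answer: a¹²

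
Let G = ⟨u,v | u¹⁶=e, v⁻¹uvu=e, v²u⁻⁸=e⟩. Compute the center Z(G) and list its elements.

An element z ∈ Z(G) iff z commutes with every generator.
For example u⁸ is central: (u⁸)·u = u⁹ = u·(u⁸); (u⁸)·v = v⁻¹ = v·(u⁸).
Whereas u ∉ Z(G) since u·v = uv ≠ u⁷v⁻¹ = v·u.
Checking each of the 32 elements this way gives Z(G) = {e, u⁸}, of order 2.

Answer: {e, u⁸}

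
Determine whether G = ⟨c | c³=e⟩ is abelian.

G has a single generator, so G is cyclic and hence abelian.

Answer: Yes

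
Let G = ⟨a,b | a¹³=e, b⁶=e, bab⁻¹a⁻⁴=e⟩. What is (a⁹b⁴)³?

Compute successive powers of (a⁹b⁴), reducing at each step:
  (a⁹b⁴)²: (a⁹b⁴) · a⁹ = a¹²b⁴;   (a¹²b⁴) · b⁴ = a¹²b²
  (a⁹b⁴)³: (a¹²b²) · a⁹ = b²;   (b²) · b⁴ = e

Answer: e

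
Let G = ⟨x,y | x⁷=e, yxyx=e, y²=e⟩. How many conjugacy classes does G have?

The conjugacy classes (representative and size) are:
  [e] (size 1), [x⁶] (size 2), [x⁵] (size 2), [x⁴] (size 2), [xy] (size 7).
Class equation: 1 + 2 + 2 + 2 + 7 = 14 = |G|. So G has 5 conjugacy classes.

Answer: 5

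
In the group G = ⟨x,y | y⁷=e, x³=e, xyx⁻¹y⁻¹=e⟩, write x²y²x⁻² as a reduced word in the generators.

Multiply left to right, reducing at each step:
  (x²) · y² = x²y²
  (x²y²) · x⁻² = y²

Answer: y²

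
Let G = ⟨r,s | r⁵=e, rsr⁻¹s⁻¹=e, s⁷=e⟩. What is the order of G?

Enumerate words in the generators, reducing via the relations: the distinct elements are
  {e, r, s, rs, r², r³, r⁴, s², s³, s⁴, s⁵, s⁶, rs², rs³, rs⁴, rs⁵, rs⁶, r²s, r³s, r⁴s, r²s², r²s³, r²s⁴, r²s⁵, r²s⁶, r³s², r³s³, r³s⁴, r³s⁵, r³s⁶, r⁴s², r⁴s³, r⁴s⁴, r⁴s⁵, r⁴s⁶}.
No further products give new elements, so |G| = 35.

Answer: 35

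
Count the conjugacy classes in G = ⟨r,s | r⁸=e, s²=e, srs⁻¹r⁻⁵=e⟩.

The conjugacy classes (representative and size) are:
  [e] (size 1), [r⁵] (size 2), [r²] (size 1), [r⁷] (size 2), [r⁴] (size 1), [r⁶] (size 1), [s] (size 2), [r⁵s] (size 2), [r²s] (size 2), [r³s] (size 2).
Class equation: 1 + 2 + 1 + 2 + 1 + 1 + 2 + 2 + 2 + 2 = 16 = |G|. So G has 10 conjugacy classes.

Answer: 10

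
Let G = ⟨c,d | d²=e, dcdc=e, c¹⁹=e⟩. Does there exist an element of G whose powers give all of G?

Every cyclic group is abelian. But c·d = cd while d·c = c¹⁸d, so c·d ≠ d·c and G is not abelian. Hence G is not cyclic.

Answer: No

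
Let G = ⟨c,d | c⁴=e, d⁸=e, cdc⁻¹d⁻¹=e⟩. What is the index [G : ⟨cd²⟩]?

First find ord(cd²) by computing successive powers:
  (cd²)¹ = cd², (cd²)² = c²d⁴, (cd²)³ = c³d⁶, (cd²)⁴ = e.
So |⟨cd²⟩| = ord(cd²) = 4. With |G| = 32, by Lagrange [G : ⟨cd²⟩] = 32/4 = 8.

Answer: 8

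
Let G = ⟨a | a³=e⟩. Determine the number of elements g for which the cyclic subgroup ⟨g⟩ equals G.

G is cyclic of order 3. An element generates G iff its order is 3, and a cyclic group of order 3 has exactly φ(3) = 2 such elements.

Answer: 2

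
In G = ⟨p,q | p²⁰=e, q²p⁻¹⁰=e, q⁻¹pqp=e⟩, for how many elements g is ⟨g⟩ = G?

⟨g⟩ = G would require ord(g) = |G| = 40, but the maximum element order in G is 20 < 40. So G is not cyclic and no single element generates it: the count is 0.

Answer: 0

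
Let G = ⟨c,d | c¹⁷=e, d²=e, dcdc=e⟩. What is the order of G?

Enumerate words in the generators, reducing via the relations: the distinct elements are
  {c, d, e, cd, c², c³, c⁴, c⁵, c⁶, c⁷, c⁸, c⁹, c²d, c³d, c¹², c¹³, c¹¹, c¹⁰, c¹⁴, c¹⁵, c¹⁶, c⁴d, c⁵d, c⁶d, c⁷d, c⁸d, c⁹d, c¹²d, c¹³d, c¹¹d, c¹⁰d, c¹⁴d, c¹⁵d, c¹⁶d}.
No further products give new elements, so |G| = 34.

Answer: 34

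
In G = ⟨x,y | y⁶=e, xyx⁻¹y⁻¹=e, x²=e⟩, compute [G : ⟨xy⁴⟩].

First find ord(xy⁴) by computing successive powers:
  (xy⁴)¹ = xy⁴, (xy⁴)² = y², (xy⁴)³ = x, (xy⁴)⁴ = y⁴, (xy⁴)⁵ = xy², (xy⁴)⁶ = e.
So |⟨xy⁴⟩| = ord(xy⁴) = 6. With |G| = 12, by Lagrange [G : ⟨xy⁴⟩] = 12/6 = 2.

Answer: 2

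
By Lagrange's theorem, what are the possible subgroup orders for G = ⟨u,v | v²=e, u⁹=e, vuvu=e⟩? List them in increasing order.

|G| = 18 = 2 · 3². By Lagrange's theorem the order of any subgroup divides 18; the divisors of 18 are 1, 2, 3, 6, 9, 18.

Answer: 1, 2, 3, 6, 9, 18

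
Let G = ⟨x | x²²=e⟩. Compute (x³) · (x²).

Compute (x³) · (x²) by multiplying left to right and reducing via the relations at each step:
  (x³) · x² = x⁵

Answer: x⁵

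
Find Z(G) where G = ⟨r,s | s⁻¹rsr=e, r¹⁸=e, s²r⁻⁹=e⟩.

An element z ∈ Z(G) iff z commutes with every generator.
For example r⁹ is central: (r⁹)·r = r¹⁰ = r·(r⁹); (r⁹)·s = s⁻¹ = s·(r⁹).
Whereas r ∉ Z(G) since r·s = rs ≠ r⁸s⁻¹ = s·r.
Checking each of the 36 elements this way gives Z(G) = {e, r⁹}, of order 2.

Answer: {e, r⁹}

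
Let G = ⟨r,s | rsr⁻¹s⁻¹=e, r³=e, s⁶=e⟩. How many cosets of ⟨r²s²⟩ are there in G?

First find ord(r²s²) by computing successive powers:
  (r²s²)¹ = r²s², (r²s²)² = rs⁴, (r²s²)³ = e.
So |⟨r²s²⟩| = ord(r²s²) = 3. With |G| = 18, by Lagrange [G : ⟨r²s²⟩] = 18/3 = 6.

Answer: 6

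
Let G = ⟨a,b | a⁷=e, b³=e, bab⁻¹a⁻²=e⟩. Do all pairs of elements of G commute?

a·b = ab but b·a = a²b, so a·b ≠ b·a and G is not abelian.

Answer: No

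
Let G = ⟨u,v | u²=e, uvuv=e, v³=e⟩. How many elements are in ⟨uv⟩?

|⟨uv⟩| equals the order of uv. Compute successive powers until reaching e:
  (uv)¹ = uv, (uv)² = e.
The smallest positive k with (uv)ᵏ = e is 2, so |⟨uv⟩| = 2.

Answer: 2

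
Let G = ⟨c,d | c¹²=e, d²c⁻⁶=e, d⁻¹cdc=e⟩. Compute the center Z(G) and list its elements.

An element z ∈ Z(G) iff z commutes with every generator.
For example c⁶ is central: (c⁶)·c = c⁷ = c·(c⁶); (c⁶)·d = d⁻¹ = d·(c⁶).
Whereas c ∉ Z(G) since c·d = cd ≠ c⁵d⁻¹ = d·c.
Checking each of the 24 elements this way gives Z(G) = {e, c⁶}, of order 2.

Answer: {e, c⁶}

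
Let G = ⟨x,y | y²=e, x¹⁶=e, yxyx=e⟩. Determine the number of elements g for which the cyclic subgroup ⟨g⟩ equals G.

⟨g⟩ = G would require ord(g) = |G| = 32, but the maximum element order in G is 16 < 32. So G is not cyclic and no single element generates it: the count is 0.

Answer: 0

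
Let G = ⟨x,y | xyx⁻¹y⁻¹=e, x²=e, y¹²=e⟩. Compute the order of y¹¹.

Compute successive powers until reaching e:
  (y¹¹)¹ = y¹¹, (y¹¹)² = y¹⁰, (y¹¹)³ = y⁹, (y¹¹)⁴ = y⁸, (y¹¹)⁵ = y⁷, (y¹¹)⁶ = y⁶, (y¹¹)⁷ = y⁵, (y¹¹)⁸ = y⁴, (y¹¹)⁹ = y³, (y¹¹)¹⁰ = y², (y¹¹)¹¹ = y, (y¹¹)¹² = e.
The smallest positive k with (y¹¹)ᵏ = e is 12.

Answer: 12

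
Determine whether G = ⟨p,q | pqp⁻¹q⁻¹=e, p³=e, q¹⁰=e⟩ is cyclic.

|G| = 30. The element pq has order 30 (its powers give 30 distinct elements), so ⟨pq⟩ = G and G is cyclic.

Answer: Yes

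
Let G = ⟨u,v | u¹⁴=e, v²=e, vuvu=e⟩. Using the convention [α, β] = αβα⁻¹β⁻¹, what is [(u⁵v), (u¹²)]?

[(u⁵v), (u¹²)] = (u⁵v)·(u¹²)·(u⁵v)⁻¹·(u¹²)⁻¹.
  (u⁵v) · (u¹²) = u⁷v
  (u⁷v) · (u⁵v) = u²
  (u²) · (u²) = u⁴

Answer: u⁴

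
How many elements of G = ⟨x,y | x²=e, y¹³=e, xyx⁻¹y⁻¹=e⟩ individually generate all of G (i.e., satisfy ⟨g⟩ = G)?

G is cyclic of order 26. An element generates G iff its order is 26, and a cyclic group of order 26 has exactly φ(26) = 12 such elements.

Answer: 12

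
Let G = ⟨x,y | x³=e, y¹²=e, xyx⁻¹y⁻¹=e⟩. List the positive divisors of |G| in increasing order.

|G| = 36 = 2² · 3². By Lagrange's theorem the order of any subgroup divides 36; the divisors of 36 are 1, 2, 3, 4, 6, 9, 12, 18, 36.

Answer: 1, 2, 3, 4, 6, 9, 12, 18, 36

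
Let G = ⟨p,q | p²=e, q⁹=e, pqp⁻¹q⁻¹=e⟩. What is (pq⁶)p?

Compute (pq⁶) · p by multiplying left to right and reducing via the relations at each step:
  (pq⁶) · p = q⁶

Answer: q⁶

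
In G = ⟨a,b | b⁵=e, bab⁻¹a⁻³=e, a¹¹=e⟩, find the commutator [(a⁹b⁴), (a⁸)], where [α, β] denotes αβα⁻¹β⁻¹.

[(a⁹b⁴), (a⁸)] = (a⁹b⁴)·(a⁸)·(a⁹b⁴)⁻¹·(a⁸)⁻¹.
  (a⁹b⁴) · (a⁸) = a⁸b⁴
  (a⁸b⁴) · (a⁶b) = a¹⁰
  (a¹⁰) · (a³) = a²

Answer: a²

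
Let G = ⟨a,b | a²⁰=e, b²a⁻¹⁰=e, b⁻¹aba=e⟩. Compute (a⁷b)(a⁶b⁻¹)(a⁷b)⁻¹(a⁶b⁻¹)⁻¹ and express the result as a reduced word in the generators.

[(a⁷b), (a⁶b⁻¹)] = (a⁷b)·(a⁶b⁻¹)·(a⁷b)⁻¹·(a⁶b⁻¹)⁻¹.
  (a⁷b) · (a⁶b⁻¹) = a
  a · (a⁷b⁻¹) = a⁸b⁻¹
  (a⁸b⁻¹) · (a⁶b) = a²

Answer: a²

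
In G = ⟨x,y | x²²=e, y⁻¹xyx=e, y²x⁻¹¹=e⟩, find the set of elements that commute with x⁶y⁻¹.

⟨x⁶y⁻¹⟩ ⊆ C_G(x⁶y⁻¹) since powers of x⁶y⁻¹ commute with x⁶y⁻¹; so |C_G(x⁶y⁻¹)| ≥ |⟨x⁶y⁻¹⟩| = 4.
By orbit–stabilizer, |C_G(x⁶y⁻¹)| = |G| / |conj. class of x⁶y⁻¹| = 44 / 11 = 4.
The 4 elements commuting with x⁶y⁻¹ are {e, x¹¹, x⁶y, x⁶y⁻¹}.

Answer: {e, x¹¹, x⁶y, x⁶y⁻¹}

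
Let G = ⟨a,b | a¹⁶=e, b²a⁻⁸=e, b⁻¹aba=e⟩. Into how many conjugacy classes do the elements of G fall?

The conjugacy classes (representative and size) are:
  [e] (size 1), [a] (size 2), [a¹⁴] (size 2), [a³] (size 2), [a¹²] (size 2), [a⁵] (size 2), [a¹⁰] (size 2), [a⁷] (size 2), [a⁸] (size 1), [a⁶b] (size 8), [a³b⁻¹] (size 8).
Class equation: 1 + 2 + 2 + 2 + 2 + 2 + 2 + 2 + 1 + 8 + 8 = 32 = |G|. So G has 11 conjugacy classes.

Answer: 11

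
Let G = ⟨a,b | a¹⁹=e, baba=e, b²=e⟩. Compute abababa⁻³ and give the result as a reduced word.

Multiply left to right, reducing at each step:
  a · b = ab
  (ab) · a = b
  b · b = e
  e · a = a
  a · b = ab
  (ab) · a⁻³ = a⁴b

Answer: a⁴b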